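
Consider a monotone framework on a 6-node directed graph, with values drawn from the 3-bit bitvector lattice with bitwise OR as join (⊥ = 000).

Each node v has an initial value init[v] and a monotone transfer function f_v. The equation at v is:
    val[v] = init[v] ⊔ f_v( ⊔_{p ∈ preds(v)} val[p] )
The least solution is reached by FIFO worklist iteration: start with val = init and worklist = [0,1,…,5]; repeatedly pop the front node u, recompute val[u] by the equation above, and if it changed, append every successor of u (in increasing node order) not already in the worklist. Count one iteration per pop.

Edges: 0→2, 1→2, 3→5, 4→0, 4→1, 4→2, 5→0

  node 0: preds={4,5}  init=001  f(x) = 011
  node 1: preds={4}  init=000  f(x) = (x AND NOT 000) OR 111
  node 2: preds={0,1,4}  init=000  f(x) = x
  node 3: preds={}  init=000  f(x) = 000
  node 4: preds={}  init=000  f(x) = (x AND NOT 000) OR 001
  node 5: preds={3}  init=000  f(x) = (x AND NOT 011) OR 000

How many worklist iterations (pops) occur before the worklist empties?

Worklist (9 pops):
  #1 pop 0: in=000 → 011 (was 001); enqueue []
  #2 pop 1: in=000 → 111 (was 000); enqueue []
  #3 pop 2: in=111 → 111 (was 000); enqueue []
  #4 pop 3: in=000 → 000 (no change)
  #5 pop 4: in=000 → 001 (was 000); enqueue [0,1,2]
  #6 pop 5: in=000 → 000 (no change)
  #7 pop 0: in=001 → 011 (no change)
  #8 pop 1: in=001 → 111 (no change)
  #9 pop 2: in=111 → 111 (no change)

Fixpoint:
  val[0] = 011
  val[1] = 111
  val[2] = 111
  val[3] = 000
  val[4] = 001
  val[5] = 000

9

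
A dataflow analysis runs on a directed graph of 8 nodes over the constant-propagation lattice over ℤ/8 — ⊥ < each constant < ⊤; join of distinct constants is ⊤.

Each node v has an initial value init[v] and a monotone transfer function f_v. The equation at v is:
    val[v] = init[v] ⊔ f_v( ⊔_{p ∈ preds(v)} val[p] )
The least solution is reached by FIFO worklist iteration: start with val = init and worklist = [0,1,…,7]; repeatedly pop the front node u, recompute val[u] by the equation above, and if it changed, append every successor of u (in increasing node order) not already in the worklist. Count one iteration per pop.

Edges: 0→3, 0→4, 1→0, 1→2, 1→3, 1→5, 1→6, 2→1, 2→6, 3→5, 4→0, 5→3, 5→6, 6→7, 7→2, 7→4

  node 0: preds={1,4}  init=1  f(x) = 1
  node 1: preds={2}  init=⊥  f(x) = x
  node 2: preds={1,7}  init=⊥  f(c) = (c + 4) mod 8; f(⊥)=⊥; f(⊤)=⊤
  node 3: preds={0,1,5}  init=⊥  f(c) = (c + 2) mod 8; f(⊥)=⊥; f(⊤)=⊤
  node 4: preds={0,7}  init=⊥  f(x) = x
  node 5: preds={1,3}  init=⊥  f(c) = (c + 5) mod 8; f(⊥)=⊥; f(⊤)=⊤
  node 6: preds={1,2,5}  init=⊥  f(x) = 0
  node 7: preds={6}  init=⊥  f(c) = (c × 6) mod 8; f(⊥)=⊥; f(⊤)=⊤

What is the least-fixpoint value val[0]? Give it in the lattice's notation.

Trace (25 dequeues):
  [1] u=0 | in ⊥ | out 1 | ==
  [2] u=1 | in ⊥ | out ⊥ | ==
  [3] u=2 | in ⊥ | out ⊥ | ==
  [4] u=3 | in 1 | out 3 | prev ⊥ | push {}
  [5] u=4 | in 1 | out 1 | prev ⊥ | push {0}
  [6] u=5 | in 3 | out 0 | prev ⊥ | push {3}
  [7] u=6 | in 0 | out 0 | prev ⊥ | push {}
  [8] u=7 | in 0 | out 0 | prev ⊥ | push {2,4}
  [9] u=0 | in 1 | out 1 | ==
  [10] u=3 | in ⊤ | out ⊤ | prev 3 | push {5}
  [11] u=2 | in 0 | out 4 | prev ⊥ | push {1,6}
  [12] u=4 | in ⊤ | out ⊤ | prev 1 | push {0}
  [13] u=5 | in ⊤ | out ⊤ | prev 0 | push {3}
  [14] u=1 | in 4 | out 4 | prev ⊥ | push {2,5}
  [15] u=6 | in ⊤ | out 0 | ==
  [16] u=0 | in ⊤ | out 1 | ==
  [17] u=3 | in ⊤ | out ⊤ | ==
  [18] u=2 | in ⊤ | out ⊤ | prev 4 | push {1,6}
  [19] u=5 | in ⊤ | out ⊤ | ==
  [20] u=1 | in ⊤ | out ⊤ | prev 4 | push {0,2,3,5}
  [21] u=6 | in ⊤ | out 0 | ==
  [22] u=0 | in ⊤ | out 1 | ==
  [23] u=2 | in ⊤ | out ⊤ | ==
  [24] u=3 | in ⊤ | out ⊤ | ==
  [25] u=5 | in ⊤ | out ⊤ | ==

Converged values:
  [0] 1
  [1] ⊤
  [2] ⊤
  [3] ⊤
  [4] ⊤
  [5] ⊤
  [6] 0
  [7] 0

1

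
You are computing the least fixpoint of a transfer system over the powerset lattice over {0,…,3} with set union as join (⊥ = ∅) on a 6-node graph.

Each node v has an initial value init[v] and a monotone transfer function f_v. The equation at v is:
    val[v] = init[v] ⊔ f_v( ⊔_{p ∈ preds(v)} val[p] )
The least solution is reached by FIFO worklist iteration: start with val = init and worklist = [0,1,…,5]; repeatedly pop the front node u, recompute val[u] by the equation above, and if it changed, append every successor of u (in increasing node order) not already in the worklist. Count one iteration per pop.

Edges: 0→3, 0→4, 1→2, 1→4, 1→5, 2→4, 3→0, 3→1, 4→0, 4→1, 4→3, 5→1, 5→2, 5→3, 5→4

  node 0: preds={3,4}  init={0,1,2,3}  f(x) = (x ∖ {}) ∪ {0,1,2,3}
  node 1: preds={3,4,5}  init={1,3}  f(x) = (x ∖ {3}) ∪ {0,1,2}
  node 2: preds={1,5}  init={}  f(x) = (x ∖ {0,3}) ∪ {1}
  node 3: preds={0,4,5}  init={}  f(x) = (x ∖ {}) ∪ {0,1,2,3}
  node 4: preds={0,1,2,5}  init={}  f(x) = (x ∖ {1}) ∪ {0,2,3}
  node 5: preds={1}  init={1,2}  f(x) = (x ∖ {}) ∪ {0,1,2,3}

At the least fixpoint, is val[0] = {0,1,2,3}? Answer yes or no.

yes

Worklist (11 pops):
  #1 pop 0: in={} → {0,1,2,3} (no change)
  #2 pop 1: in={1,2} → {0,1,2,3} (was {1,3}); enqueue []
  #3 pop 2: in={0,1,2,3} → {1,2} (was {}); enqueue []
  #4 pop 3: in={0,1,2,3} → {0,1,2,3} (was {}); enqueue [0,1]
  #5 pop 4: in={0,1,2,3} → {0,2,3} (was {}); enqueue [3]
  #6 pop 5: in={0,1,2,3} → {0,1,2,3} (was {1,2}); enqueue [2,4]
  #7 pop 0: in={0,1,2,3} → {0,1,2,3} (no change)
  #8 pop 1: in={0,1,2,3} → {0,1,2,3} (no change)
  #9 pop 3: in={0,1,2,3} → {0,1,2,3} (no change)
  #10 pop 2: in={0,1,2,3} → {1,2} (no change)
  #11 pop 4: in={0,1,2,3} → {0,2,3} (no change)

Fixpoint:
  val[0] = {0,1,2,3}
  val[1] = {0,1,2,3}
  val[2] = {1,2}
  val[3] = {0,1,2,3}
  val[4] = {0,2,3}
  val[5] = {0,1,2,3}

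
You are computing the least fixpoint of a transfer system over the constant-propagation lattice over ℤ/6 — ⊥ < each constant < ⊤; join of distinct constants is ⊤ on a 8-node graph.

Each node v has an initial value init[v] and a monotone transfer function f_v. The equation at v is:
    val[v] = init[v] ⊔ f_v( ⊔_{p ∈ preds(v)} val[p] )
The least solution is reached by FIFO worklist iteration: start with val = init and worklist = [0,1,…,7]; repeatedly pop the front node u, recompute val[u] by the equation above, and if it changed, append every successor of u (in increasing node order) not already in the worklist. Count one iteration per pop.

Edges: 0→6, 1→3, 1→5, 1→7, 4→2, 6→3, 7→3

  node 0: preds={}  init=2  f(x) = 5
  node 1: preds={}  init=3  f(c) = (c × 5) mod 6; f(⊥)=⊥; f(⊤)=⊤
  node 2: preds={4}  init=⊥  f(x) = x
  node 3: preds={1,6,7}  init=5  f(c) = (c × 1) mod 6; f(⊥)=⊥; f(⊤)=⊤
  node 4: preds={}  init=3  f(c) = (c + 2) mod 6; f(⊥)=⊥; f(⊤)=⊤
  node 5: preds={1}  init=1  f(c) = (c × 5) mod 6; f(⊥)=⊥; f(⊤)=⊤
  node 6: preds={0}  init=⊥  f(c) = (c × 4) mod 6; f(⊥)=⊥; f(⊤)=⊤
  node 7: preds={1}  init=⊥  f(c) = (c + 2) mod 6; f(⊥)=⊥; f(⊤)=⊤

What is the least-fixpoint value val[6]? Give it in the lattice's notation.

Worklist (9 pops):
  #1 pop 0: in=⊥ → ⊤ (was 2); enqueue []
  #2 pop 1: in=⊥ → 3 (no change)
  #3 pop 2: in=3 → 3 (was ⊥); enqueue []
  #4 pop 3: in=3 → ⊤ (was 5); enqueue []
  #5 pop 4: in=⊥ → 3 (no change)
  #6 pop 5: in=3 → ⊤ (was 1); enqueue []
  #7 pop 6: in=⊤ → ⊤ (was ⊥); enqueue [3]
  #8 pop 7: in=3 → 5 (was ⊥); enqueue []
  #9 pop 3: in=⊤ → ⊤ (no change)

Fixpoint:
  val[0] = ⊤
  val[1] = 3
  val[2] = 3
  val[3] = ⊤
  val[4] = 3
  val[5] = ⊤
  val[6] = ⊤
  val[7] = 5

⊤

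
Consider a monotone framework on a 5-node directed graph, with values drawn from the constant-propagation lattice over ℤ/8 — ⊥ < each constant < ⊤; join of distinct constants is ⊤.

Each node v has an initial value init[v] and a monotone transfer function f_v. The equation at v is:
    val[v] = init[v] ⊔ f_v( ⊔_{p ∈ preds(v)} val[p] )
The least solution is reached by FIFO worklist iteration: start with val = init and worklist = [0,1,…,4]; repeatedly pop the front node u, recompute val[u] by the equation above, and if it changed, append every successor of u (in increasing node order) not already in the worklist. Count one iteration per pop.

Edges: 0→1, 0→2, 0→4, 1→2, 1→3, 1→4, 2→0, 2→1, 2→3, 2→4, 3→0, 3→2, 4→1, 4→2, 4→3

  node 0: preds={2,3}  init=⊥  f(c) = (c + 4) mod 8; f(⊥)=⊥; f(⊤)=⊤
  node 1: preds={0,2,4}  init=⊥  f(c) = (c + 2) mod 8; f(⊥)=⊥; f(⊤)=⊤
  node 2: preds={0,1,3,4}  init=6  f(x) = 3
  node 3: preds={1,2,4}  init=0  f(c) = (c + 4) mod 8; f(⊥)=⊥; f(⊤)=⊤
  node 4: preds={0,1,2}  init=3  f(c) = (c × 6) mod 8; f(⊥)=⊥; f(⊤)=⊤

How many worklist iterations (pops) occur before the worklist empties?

Iteration log — 9 steps:
  step 1. node 0  ⊔preds=⊤  new=⊤  old=⊥  +wl: 
  step 2. node 1  ⊔preds=⊤  new=⊤  old=⊥  +wl: 
  step 3. node 2  ⊔preds=⊤  new=⊤  old=6  +wl: 0,1
  step 4. node 3  ⊔preds=⊤  new=⊤  old=0  +wl: 2
  step 5. node 4  ⊔preds=⊤  new=⊤  old=3  +wl: 3
  step 6. node 0  ⊔preds=⊤  new=⊤  stable
  step 7. node 1  ⊔preds=⊤  new=⊤  stable
  step 8. node 2  ⊔preds=⊤  new=⊤  stable
  step 9. node 3  ⊔preds=⊤  new=⊤  stable

Least fixpoint reached:
  node 0: ⊤
  node 1: ⊤
  node 2: ⊤
  node 3: ⊤
  node 4: ⊤

9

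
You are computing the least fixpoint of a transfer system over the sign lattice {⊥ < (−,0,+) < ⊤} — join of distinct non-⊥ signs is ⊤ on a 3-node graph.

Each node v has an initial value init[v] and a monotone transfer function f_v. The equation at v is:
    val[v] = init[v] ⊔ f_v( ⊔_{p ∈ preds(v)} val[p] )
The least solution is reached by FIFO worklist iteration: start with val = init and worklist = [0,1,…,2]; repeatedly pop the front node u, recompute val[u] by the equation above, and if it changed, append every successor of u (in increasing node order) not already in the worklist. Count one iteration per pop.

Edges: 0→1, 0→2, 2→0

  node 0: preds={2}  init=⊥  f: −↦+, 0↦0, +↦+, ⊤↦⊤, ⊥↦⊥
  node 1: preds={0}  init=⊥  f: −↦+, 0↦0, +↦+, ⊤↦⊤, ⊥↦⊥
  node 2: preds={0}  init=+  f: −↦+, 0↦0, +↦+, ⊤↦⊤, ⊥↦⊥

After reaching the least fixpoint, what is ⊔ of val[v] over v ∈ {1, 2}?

Trace (3 dequeues):
  [1] u=0 | in + | out + | prev ⊥ | push {}
  [2] u=1 | in + | out + | prev ⊥ | push {}
  [3] u=2 | in + | out + | ==

Converged values:
  [0] +
  [1] +
  [2] +

+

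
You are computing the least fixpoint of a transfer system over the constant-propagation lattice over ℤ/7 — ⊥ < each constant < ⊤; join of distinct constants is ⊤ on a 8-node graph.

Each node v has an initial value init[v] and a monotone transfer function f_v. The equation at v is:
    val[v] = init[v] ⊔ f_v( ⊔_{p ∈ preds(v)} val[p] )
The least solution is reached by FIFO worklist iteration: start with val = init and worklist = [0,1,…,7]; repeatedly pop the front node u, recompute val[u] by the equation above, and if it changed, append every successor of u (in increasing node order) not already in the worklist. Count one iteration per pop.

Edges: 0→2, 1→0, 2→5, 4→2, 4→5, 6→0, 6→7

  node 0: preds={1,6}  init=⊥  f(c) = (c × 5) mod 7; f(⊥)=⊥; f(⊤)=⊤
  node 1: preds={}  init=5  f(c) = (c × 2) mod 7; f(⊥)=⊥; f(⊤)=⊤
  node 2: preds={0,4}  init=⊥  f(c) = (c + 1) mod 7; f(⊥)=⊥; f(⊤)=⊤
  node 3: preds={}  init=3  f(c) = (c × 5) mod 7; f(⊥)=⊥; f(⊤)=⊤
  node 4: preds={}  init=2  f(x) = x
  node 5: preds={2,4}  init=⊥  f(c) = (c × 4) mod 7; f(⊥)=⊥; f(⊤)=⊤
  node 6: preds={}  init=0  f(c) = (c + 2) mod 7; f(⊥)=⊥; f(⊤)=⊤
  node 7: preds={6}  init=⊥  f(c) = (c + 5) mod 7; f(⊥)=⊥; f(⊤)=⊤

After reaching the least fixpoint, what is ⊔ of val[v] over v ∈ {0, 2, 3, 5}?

⊤

Iteration log — 8 steps:
  step 1. node 0  ⊔preds=⊤  new=⊤  old=⊥  +wl: 
  step 2. node 1  ⊔preds=⊥  new=5  stable
  step 3. node 2  ⊔preds=⊤  new=⊤  old=⊥  +wl: 
  step 4. node 3  ⊔preds=⊥  new=3  stable
  step 5. node 4  ⊔preds=⊥  new=2  stable
  step 6. node 5  ⊔preds=⊤  new=⊤  old=⊥  +wl: 
  step 7. node 6  ⊔preds=⊥  new=0  stable
  step 8. node 7  ⊔preds=0  new=5  old=⊥  +wl: 

Least fixpoint reached:
  node 0: ⊤
  node 1: 5
  node 2: ⊤
  node 3: 3
  node 4: 2
  node 5: ⊤
  node 6: 0
  node 7: 5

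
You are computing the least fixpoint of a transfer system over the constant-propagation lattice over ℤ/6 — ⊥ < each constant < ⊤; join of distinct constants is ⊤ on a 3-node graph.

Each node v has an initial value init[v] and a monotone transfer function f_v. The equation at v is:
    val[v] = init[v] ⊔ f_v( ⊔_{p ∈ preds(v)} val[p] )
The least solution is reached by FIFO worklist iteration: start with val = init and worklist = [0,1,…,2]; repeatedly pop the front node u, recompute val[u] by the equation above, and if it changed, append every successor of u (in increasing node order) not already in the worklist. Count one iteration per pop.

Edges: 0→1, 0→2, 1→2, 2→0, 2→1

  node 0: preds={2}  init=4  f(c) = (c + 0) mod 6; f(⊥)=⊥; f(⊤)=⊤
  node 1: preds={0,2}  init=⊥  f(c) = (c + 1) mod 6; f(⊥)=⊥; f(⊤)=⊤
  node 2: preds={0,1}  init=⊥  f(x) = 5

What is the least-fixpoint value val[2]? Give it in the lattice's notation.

Worklist (6 pops):
  #1 pop 0: in=⊥ → 4 (no change)
  #2 pop 1: in=4 → 5 (was ⊥); enqueue []
  #3 pop 2: in=⊤ → 5 (was ⊥); enqueue [0,1]
  #4 pop 0: in=5 → ⊤ (was 4); enqueue [2]
  #5 pop 1: in=⊤ → ⊤ (was 5); enqueue []
  #6 pop 2: in=⊤ → 5 (no change)

Fixpoint:
  val[0] = ⊤
  val[1] = ⊤
  val[2] = 5

5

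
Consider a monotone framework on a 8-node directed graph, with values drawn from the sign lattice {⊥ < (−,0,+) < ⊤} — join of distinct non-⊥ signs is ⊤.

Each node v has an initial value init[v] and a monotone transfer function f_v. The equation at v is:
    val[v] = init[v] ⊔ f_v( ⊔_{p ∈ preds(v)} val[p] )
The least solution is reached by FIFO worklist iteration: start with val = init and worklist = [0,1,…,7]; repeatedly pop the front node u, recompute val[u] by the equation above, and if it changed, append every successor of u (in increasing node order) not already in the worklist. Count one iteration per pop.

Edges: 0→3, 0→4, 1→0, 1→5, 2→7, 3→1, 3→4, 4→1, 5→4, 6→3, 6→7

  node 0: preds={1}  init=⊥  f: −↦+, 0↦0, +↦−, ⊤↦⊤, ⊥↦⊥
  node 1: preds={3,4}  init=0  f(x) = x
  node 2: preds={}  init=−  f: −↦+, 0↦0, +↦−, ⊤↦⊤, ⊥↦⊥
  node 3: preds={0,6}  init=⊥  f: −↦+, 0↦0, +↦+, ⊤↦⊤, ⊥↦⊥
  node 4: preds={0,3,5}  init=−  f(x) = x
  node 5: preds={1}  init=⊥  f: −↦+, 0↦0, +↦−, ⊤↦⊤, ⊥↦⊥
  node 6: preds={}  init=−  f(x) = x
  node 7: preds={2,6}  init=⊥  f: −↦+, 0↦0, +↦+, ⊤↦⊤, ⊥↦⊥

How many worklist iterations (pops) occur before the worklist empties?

Iteration log — 12 steps:
  step 1. node 0  ⊔preds=0  new=0  old=⊥  +wl: 
  step 2. node 1  ⊔preds=−  new=⊤  old=0  +wl: 0
  step 3. node 2  ⊔preds=⊥  new=−  stable
  step 4. node 3  ⊔preds=⊤  new=⊤  old=⊥  +wl: 1
  step 5. node 4  ⊔preds=⊤  new=⊤  old=−  +wl: 
  step 6. node 5  ⊔preds=⊤  new=⊤  old=⊥  +wl: 4
  step 7. node 6  ⊔preds=⊥  new=−  stable
  step 8. node 7  ⊔preds=−  new=+  old=⊥  +wl: 
  step 9. node 0  ⊔preds=⊤  new=⊤  old=0  +wl: 3
  step 10. node 1  ⊔preds=⊤  new=⊤  stable
  step 11. node 4  ⊔preds=⊤  new=⊤  stable
  step 12. node 3  ⊔preds=⊤  new=⊤  stable

Least fixpoint reached:
  node 0: ⊤
  node 1: ⊤
  node 2: −
  node 3: ⊤
  node 4: ⊤
  node 5: ⊤
  node 6: −
  node 7: +

12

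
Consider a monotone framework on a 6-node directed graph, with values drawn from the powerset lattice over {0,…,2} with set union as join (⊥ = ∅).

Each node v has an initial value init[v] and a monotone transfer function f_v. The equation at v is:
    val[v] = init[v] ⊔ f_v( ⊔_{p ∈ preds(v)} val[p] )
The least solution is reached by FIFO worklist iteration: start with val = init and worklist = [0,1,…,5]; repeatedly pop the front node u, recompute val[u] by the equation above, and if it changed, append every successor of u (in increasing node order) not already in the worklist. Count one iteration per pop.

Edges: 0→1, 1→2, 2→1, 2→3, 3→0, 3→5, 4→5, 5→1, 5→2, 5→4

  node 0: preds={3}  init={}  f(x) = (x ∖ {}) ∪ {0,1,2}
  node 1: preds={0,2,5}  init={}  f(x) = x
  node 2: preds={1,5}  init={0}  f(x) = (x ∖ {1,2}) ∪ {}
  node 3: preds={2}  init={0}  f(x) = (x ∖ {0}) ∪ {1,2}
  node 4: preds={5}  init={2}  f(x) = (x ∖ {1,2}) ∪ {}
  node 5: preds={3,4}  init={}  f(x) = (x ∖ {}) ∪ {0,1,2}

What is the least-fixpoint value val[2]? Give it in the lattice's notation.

{0}

Iteration log — 11 steps:
  step 1. node 0  ⊔preds={0}  new={0,1,2}  old={}  +wl: 
  step 2. node 1  ⊔preds={0,1,2}  new={0,1,2}  old={}  +wl: 
  step 3. node 2  ⊔preds={0,1,2}  new={0}  stable
  step 4. node 3  ⊔preds={0}  new={0,1,2}  old={0}  +wl: 0
  step 5. node 4  ⊔preds={}  new={2}  stable
  step 6. node 5  ⊔preds={0,1,2}  new={0,1,2}  old={}  +wl: 1,2,4
  step 7. node 0  ⊔preds={0,1,2}  new={0,1,2}  stable
  step 8. node 1  ⊔preds={0,1,2}  new={0,1,2}  stable
  step 9. node 2  ⊔preds={0,1,2}  new={0}  stable
  step 10. node 4  ⊔preds={0,1,2}  new={0,2}  old={2}  +wl: 5
  step 11. node 5  ⊔preds={0,1,2}  new={0,1,2}  stable

Least fixpoint reached:
  node 0: {0,1,2}
  node 1: {0,1,2}
  node 2: {0}
  node 3: {0,1,2}
  node 4: {0,2}
  node 5: {0,1,2}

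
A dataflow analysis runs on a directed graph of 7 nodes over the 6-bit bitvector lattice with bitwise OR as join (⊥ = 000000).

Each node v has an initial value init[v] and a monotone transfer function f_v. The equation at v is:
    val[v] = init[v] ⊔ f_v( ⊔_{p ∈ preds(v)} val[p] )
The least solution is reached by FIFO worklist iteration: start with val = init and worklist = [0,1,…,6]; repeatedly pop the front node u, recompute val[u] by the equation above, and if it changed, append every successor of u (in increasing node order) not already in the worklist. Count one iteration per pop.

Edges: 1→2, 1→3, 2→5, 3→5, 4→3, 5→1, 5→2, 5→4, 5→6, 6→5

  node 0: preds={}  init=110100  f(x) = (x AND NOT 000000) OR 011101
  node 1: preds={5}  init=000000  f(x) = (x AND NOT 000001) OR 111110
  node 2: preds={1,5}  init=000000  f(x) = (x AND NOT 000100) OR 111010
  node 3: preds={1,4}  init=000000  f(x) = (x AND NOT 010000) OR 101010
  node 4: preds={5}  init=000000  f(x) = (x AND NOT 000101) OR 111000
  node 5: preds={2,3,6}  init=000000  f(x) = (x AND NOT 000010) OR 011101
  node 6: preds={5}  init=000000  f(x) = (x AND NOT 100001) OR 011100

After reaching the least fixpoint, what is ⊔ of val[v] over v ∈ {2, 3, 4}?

Iteration log — 12 steps:
  step 1. node 0  ⊔preds=000000  new=111101  old=110100  +wl: 
  step 2. node 1  ⊔preds=000000  new=111110  old=000000  +wl: 
  step 3. node 2  ⊔preds=111110  new=111010  old=000000  +wl: 
  step 4. node 3  ⊔preds=111110  new=101110  old=000000  +wl: 
  step 5. node 4  ⊔preds=000000  new=111000  old=000000  +wl: 3
  step 6. node 5  ⊔preds=111110  new=111101  old=000000  +wl: 1,2,4
  step 7. node 6  ⊔preds=111101  new=011100  old=000000  +wl: 5
  step 8. node 3  ⊔preds=111110  new=101110  stable
  step 9. node 1  ⊔preds=111101  new=111110  stable
  step 10. node 2  ⊔preds=111111  new=111011  old=111010  +wl: 
  step 11. node 4  ⊔preds=111101  new=111000  stable
  step 12. node 5  ⊔preds=111111  new=111101  stable

Least fixpoint reached:
  node 0: 111101
  node 1: 111110
  node 2: 111011
  node 3: 101110
  node 4: 111000
  node 5: 111101
  node 6: 011100

111111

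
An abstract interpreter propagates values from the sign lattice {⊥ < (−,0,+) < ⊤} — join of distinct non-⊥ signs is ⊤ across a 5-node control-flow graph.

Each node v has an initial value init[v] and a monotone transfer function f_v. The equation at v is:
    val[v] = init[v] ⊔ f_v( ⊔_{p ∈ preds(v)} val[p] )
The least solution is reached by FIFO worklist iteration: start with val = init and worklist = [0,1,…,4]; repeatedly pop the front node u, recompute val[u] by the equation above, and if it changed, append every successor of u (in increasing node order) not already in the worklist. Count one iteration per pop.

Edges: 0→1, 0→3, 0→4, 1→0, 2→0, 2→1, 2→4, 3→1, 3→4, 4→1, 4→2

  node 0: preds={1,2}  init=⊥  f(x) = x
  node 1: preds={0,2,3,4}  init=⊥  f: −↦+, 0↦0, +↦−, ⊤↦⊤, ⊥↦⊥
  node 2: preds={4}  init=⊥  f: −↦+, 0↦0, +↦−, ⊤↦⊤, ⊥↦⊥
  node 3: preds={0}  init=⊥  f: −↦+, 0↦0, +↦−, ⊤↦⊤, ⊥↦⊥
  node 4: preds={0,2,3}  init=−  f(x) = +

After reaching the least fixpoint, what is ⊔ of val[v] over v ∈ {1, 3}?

⊤

Worklist (15 pops):
  #1 pop 0: in=⊥ → ⊥ (no change)
  #2 pop 1: in=− → + (was ⊥); enqueue [0]
  #3 pop 2: in=− → + (was ⊥); enqueue [1]
  #4 pop 3: in=⊥ → ⊥ (no change)
  #5 pop 4: in=+ → ⊤ (was −); enqueue [2]
  #6 pop 0: in=+ → + (was ⊥); enqueue [3,4]
  #7 pop 1: in=⊤ → ⊤ (was +); enqueue [0]
  #8 pop 2: in=⊤ → ⊤ (was +); enqueue [1]
  #9 pop 3: in=+ → − (was ⊥); enqueue []
  #10 pop 4: in=⊤ → ⊤ (no change)
  #11 pop 0: in=⊤ → ⊤ (was +); enqueue [3,4]
  #12 pop 1: in=⊤ → ⊤ (no change)
  #13 pop 3: in=⊤ → ⊤ (was −); enqueue [1]
  #14 pop 4: in=⊤ → ⊤ (no change)
  #15 pop 1: in=⊤ → ⊤ (no change)

Fixpoint:
  val[0] = ⊤
  val[1] = ⊤
  val[2] = ⊤
  val[3] = ⊤
  val[4] = ⊤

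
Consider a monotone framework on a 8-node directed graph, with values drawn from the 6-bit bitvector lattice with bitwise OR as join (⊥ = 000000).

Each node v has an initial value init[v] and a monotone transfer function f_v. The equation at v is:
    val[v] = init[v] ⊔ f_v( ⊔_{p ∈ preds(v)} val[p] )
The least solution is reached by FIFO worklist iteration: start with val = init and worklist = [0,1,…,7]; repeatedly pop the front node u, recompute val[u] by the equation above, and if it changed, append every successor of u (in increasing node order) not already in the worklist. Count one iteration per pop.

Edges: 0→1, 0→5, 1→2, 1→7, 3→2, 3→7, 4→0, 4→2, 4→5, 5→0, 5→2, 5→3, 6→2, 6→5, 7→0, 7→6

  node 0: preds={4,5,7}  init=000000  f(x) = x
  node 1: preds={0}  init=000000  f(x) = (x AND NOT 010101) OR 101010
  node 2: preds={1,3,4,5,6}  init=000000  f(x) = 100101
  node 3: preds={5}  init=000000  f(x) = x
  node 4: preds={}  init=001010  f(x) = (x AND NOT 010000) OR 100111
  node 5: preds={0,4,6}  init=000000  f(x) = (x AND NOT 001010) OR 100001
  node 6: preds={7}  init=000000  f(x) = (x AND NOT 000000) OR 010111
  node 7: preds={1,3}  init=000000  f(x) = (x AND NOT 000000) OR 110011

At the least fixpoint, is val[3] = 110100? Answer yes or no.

Worklist (22 pops):
  #1 pop 0: in=001010 → 001010 (was 000000); enqueue []
  #2 pop 1: in=001010 → 101010 (was 000000); enqueue []
  #3 pop 2: in=101010 → 100101 (was 000000); enqueue []
  #4 pop 3: in=000000 → 000000 (no change)
  #5 pop 4: in=000000 → 101111 (was 001010); enqueue [0,2]
  #6 pop 5: in=101111 → 100101 (was 000000); enqueue [3]
  #7 pop 6: in=000000 → 010111 (was 000000); enqueue [5]
  #8 pop 7: in=101010 → 111011 (was 000000); enqueue [6]
  #9 pop 0: in=111111 → 111111 (was 001010); enqueue [1]
  #10 pop 2: in=111111 → 100101 (no change)
  #11 pop 3: in=100101 → 100101 (was 000000); enqueue [2,7]
  #12 pop 5: in=111111 → 110101 (was 100101); enqueue [0,3]
  #13 pop 6: in=111011 → 111111 (was 010111); enqueue [5]
  #14 pop 1: in=111111 → 101010 (no change)
  #15 pop 2: in=111111 → 100101 (no change)
  #16 pop 7: in=101111 → 111111 (was 111011); enqueue [6]
  #17 pop 0: in=111111 → 111111 (no change)
  #18 pop 3: in=110101 → 110101 (was 100101); enqueue [2,7]
  #19 pop 5: in=111111 → 110101 (no change)
  #20 pop 6: in=111111 → 111111 (no change)
  #21 pop 2: in=111111 → 100101 (no change)
  #22 pop 7: in=111111 → 111111 (no change)

Fixpoint:
  val[0] = 111111
  val[1] = 101010
  val[2] = 100101
  val[3] = 110101
  val[4] = 101111
  val[5] = 110101
  val[6] = 111111
  val[7] = 111111

no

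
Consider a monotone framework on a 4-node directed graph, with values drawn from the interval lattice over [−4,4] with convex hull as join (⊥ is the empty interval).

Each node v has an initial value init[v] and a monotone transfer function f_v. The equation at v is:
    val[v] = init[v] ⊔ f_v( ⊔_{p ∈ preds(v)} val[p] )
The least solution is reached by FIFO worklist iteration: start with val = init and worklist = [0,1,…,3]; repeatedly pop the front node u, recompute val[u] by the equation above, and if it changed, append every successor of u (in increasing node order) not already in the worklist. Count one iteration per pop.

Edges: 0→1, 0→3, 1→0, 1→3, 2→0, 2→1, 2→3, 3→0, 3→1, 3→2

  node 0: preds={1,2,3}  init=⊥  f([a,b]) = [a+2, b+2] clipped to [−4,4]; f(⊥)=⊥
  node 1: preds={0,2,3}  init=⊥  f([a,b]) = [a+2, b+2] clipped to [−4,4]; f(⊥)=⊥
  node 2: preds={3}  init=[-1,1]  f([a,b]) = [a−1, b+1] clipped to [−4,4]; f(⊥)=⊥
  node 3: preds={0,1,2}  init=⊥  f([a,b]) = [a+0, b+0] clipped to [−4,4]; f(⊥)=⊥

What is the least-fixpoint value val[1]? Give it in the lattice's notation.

[-2,4]

Iteration log — 21 steps:
  step 1. node 0  ⊔preds=[-1,1]  new=[1,3]  old=⊥  +wl: 
  step 2. node 1  ⊔preds=[-1,3]  new=[1,4]  old=⊥  +wl: 0
  step 3. node 2  ⊔preds=⊥  new=[-1,1]  stable
  step 4. node 3  ⊔preds=[-1,4]  new=[-1,4]  old=⊥  +wl: 1,2
  step 5. node 0  ⊔preds=[-1,4]  new=[1,4]  old=[1,3]  +wl: 3
  step 6. node 1  ⊔preds=[-1,4]  new=[1,4]  stable
  step 7. node 2  ⊔preds=[-1,4]  new=[-2,4]  old=[-1,1]  +wl: 0,1
  step 8. node 3  ⊔preds=[-2,4]  new=[-2,4]  old=[-1,4]  +wl: 2
  step 9. node 0  ⊔preds=[-2,4]  new=[0,4]  old=[1,4]  +wl: 3
  step 10. node 1  ⊔preds=[-2,4]  new=[0,4]  old=[1,4]  +wl: 0
  step 11. node 2  ⊔preds=[-2,4]  new=[-3,4]  old=[-2,4]  +wl: 1
  step 12. node 3  ⊔preds=[-3,4]  new=[-3,4]  old=[-2,4]  +wl: 2
  step 13. node 0  ⊔preds=[-3,4]  new=[-1,4]  old=[0,4]  +wl: 3
  step 14. node 1  ⊔preds=[-3,4]  new=[-1,4]  old=[0,4]  +wl: 0
  step 15. node 2  ⊔preds=[-3,4]  new=[-4,4]  old=[-3,4]  +wl: 1
  step 16. node 3  ⊔preds=[-4,4]  new=[-4,4]  old=[-3,4]  +wl: 2
  step 17. node 0  ⊔preds=[-4,4]  new=[-2,4]  old=[-1,4]  +wl: 3
  step 18. node 1  ⊔preds=[-4,4]  new=[-2,4]  old=[-1,4]  +wl: 0
  step 19. node 2  ⊔preds=[-4,4]  new=[-4,4]  stable
  step 20. node 3  ⊔preds=[-4,4]  new=[-4,4]  stable
  step 21. node 0  ⊔preds=[-4,4]  new=[-2,4]  stable

Least fixpoint reached:
  node 0: [-2,4]
  node 1: [-2,4]
  node 2: [-4,4]
  node 3: [-4,4]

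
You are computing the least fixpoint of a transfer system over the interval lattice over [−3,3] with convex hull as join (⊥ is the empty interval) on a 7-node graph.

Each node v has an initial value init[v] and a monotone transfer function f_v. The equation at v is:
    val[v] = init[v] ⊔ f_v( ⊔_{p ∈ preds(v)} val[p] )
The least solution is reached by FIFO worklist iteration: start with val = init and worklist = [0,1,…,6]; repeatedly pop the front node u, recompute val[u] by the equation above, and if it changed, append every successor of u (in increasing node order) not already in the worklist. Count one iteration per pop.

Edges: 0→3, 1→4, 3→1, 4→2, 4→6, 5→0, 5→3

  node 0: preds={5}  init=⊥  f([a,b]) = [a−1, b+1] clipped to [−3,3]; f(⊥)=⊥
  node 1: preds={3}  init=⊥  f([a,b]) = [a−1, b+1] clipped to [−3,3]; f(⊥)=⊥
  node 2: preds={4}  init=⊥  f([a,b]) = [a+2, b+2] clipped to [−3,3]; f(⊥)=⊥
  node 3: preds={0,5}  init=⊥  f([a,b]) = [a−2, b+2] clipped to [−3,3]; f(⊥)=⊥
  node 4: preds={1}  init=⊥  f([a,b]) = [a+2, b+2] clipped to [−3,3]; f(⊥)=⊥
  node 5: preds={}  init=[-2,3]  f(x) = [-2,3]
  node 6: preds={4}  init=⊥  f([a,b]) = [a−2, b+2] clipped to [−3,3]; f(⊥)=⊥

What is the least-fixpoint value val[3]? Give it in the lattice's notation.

[-3,3]

Iteration log — 11 steps:
  step 1. node 0  ⊔preds=[-2,3]  new=[-3,3]  old=⊥  +wl: 
  step 2. node 1  ⊔preds=⊥  new=⊥  stable
  step 3. node 2  ⊔preds=⊥  new=⊥  stable
  step 4. node 3  ⊔preds=[-3,3]  new=[-3,3]  old=⊥  +wl: 1
  step 5. node 4  ⊔preds=⊥  new=⊥  stable
  step 6. node 5  ⊔preds=⊥  new=[-2,3]  stable
  step 7. node 6  ⊔preds=⊥  new=⊥  stable
  step 8. node 1  ⊔preds=[-3,3]  new=[-3,3]  old=⊥  +wl: 4
  step 9. node 4  ⊔preds=[-3,3]  new=[-1,3]  old=⊥  +wl: 2,6
  step 10. node 2  ⊔preds=[-1,3]  new=[1,3]  old=⊥  +wl: 
  step 11. node 6  ⊔preds=[-1,3]  new=[-3,3]  old=⊥  +wl: 

Least fixpoint reached:
  node 0: [-3,3]
  node 1: [-3,3]
  node 2: [1,3]
  node 3: [-3,3]
  node 4: [-1,3]
  node 5: [-2,3]
  node 6: [-3,3]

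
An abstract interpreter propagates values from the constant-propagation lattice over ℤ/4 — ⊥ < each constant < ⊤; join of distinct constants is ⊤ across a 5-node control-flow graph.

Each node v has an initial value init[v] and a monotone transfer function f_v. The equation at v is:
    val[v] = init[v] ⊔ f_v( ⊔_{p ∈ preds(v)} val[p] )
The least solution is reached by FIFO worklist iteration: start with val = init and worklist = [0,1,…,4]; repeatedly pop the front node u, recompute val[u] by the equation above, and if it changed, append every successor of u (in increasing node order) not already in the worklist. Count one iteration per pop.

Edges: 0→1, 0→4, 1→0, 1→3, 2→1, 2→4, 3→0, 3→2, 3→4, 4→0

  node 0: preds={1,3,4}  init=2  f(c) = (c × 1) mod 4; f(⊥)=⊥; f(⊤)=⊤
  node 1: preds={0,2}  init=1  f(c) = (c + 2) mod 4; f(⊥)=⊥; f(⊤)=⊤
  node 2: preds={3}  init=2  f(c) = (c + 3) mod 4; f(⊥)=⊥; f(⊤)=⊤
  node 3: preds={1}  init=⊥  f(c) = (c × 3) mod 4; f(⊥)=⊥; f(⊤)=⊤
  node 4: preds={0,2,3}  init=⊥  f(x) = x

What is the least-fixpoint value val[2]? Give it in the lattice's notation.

⊤

Trace (9 dequeues):
  [1] u=0 | in 1 | out ⊤ | prev 2 | push {}
  [2] u=1 | in ⊤ | out ⊤ | prev 1 | push {0}
  [3] u=2 | in ⊥ | out 2 | ==
  [4] u=3 | in ⊤ | out ⊤ | prev ⊥ | push {2}
  [5] u=4 | in ⊤ | out ⊤ | prev ⊥ | push {}
  [6] u=0 | in ⊤ | out ⊤ | ==
  [7] u=2 | in ⊤ | out ⊤ | prev 2 | push {1,4}
  [8] u=1 | in ⊤ | out ⊤ | ==
  [9] u=4 | in ⊤ | out ⊤ | ==

Converged values:
  [0] ⊤
  [1] ⊤
  [2] ⊤
  [3] ⊤
  [4] ⊤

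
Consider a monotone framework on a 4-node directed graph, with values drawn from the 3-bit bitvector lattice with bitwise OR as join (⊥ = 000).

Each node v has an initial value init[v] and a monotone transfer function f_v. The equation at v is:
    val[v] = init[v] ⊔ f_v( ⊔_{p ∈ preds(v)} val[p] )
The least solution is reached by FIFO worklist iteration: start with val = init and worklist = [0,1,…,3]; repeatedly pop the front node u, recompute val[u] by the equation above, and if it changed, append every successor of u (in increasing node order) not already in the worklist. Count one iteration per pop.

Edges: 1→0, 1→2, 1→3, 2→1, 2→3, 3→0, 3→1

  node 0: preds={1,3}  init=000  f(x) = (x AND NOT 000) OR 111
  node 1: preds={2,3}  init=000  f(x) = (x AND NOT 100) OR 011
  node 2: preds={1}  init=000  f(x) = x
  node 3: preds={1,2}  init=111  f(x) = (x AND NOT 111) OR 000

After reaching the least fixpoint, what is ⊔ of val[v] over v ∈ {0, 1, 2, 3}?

111

Trace (6 dequeues):
  [1] u=0 | in 111 | out 111 | prev 000 | push {}
  [2] u=1 | in 111 | out 011 | prev 000 | push {0}
  [3] u=2 | in 011 | out 011 | prev 000 | push {1}
  [4] u=3 | in 011 | out 111 | ==
  [5] u=0 | in 111 | out 111 | ==
  [6] u=1 | in 111 | out 011 | ==

Converged values:
  [0] 111
  [1] 011
  [2] 011
  [3] 111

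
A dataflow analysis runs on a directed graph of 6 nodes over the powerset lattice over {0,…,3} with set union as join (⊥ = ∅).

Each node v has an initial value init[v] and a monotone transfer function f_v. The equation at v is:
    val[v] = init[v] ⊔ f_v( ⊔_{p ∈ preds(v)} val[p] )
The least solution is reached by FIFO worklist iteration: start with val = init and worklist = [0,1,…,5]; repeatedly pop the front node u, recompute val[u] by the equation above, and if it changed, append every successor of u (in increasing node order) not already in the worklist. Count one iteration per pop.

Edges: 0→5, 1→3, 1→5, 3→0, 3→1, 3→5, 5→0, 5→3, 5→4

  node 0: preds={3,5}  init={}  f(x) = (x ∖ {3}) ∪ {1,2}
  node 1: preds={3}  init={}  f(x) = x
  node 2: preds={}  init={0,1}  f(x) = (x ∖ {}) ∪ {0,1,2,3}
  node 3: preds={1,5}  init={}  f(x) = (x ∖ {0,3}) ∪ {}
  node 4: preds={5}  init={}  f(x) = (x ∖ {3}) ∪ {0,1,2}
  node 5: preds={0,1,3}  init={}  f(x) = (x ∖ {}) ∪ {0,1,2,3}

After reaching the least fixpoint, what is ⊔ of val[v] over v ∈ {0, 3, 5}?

{0,1,2,3}

Iteration log — 14 steps:
  step 1. node 0  ⊔preds={}  new={1,2}  old={}  +wl: 
  step 2. node 1  ⊔preds={}  new={}  stable
  step 3. node 2  ⊔preds={}  new={0,1,2,3}  old={0,1}  +wl: 
  step 4. node 3  ⊔preds={}  new={}  stable
  step 5. node 4  ⊔preds={}  new={0,1,2}  old={}  +wl: 
  step 6. node 5  ⊔preds={1,2}  new={0,1,2,3}  old={}  +wl: 0,3,4
  step 7. node 0  ⊔preds={0,1,2,3}  new={0,1,2}  old={1,2}  +wl: 5
  step 8. node 3  ⊔preds={0,1,2,3}  new={1,2}  old={}  +wl: 0,1
  step 9. node 4  ⊔preds={0,1,2,3}  new={0,1,2}  stable
  step 10. node 5  ⊔preds={0,1,2}  new={0,1,2,3}  stable
  step 11. node 0  ⊔preds={0,1,2,3}  new={0,1,2}  stable
  step 12. node 1  ⊔preds={1,2}  new={1,2}  old={}  +wl: 3,5
  step 13. node 3  ⊔preds={0,1,2,3}  new={1,2}  stable
  step 14. node 5  ⊔preds={0,1,2}  new={0,1,2,3}  stable

Least fixpoint reached:
  node 0: {0,1,2}
  node 1: {1,2}
  node 2: {0,1,2,3}
  node 3: {1,2}
  node 4: {0,1,2}
  node 5: {0,1,2,3}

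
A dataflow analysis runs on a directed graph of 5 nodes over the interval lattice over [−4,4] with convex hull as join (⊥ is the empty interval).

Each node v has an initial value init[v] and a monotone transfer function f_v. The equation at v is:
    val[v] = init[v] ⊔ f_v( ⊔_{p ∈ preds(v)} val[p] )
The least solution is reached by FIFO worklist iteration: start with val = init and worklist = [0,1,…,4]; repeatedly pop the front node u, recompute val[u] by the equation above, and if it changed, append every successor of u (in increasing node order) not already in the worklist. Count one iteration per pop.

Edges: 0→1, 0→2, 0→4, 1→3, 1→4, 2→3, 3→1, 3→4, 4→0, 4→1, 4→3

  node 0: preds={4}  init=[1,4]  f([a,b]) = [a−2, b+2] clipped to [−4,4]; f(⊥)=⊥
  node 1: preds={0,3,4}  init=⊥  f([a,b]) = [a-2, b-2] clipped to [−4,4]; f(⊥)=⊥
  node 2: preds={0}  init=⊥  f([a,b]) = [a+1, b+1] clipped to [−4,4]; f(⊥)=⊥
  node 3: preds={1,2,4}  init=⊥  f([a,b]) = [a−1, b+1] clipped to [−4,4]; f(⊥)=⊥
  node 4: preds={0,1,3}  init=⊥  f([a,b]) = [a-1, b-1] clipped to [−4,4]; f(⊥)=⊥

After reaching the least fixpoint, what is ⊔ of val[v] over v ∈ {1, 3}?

Iteration log — 13 steps:
  step 1. node 0  ⊔preds=⊥  new=[1,4]  stable
  step 2. node 1  ⊔preds=[1,4]  new=[-1,2]  old=⊥  +wl: 
  step 3. node 2  ⊔preds=[1,4]  new=[2,4]  old=⊥  +wl: 
  step 4. node 3  ⊔preds=[-1,4]  new=[-2,4]  old=⊥  +wl: 1
  step 5. node 4  ⊔preds=[-2,4]  new=[-3,3]  old=⊥  +wl: 0,3
  step 6. node 1  ⊔preds=[-3,4]  new=[-4,2]  old=[-1,2]  +wl: 4
  step 7. node 0  ⊔preds=[-3,3]  new=[-4,4]  old=[1,4]  +wl: 1,2
  step 8. node 3  ⊔preds=[-4,4]  new=[-4,4]  old=[-2,4]  +wl: 
  step 9. node 4  ⊔preds=[-4,4]  new=[-4,3]  old=[-3,3]  +wl: 0,3
  step 10. node 1  ⊔preds=[-4,4]  new=[-4,2]  stable
  step 11. node 2  ⊔preds=[-4,4]  new=[-3,4]  old=[2,4]  +wl: 
  step 12. node 0  ⊔preds=[-4,3]  new=[-4,4]  stable
  step 13. node 3  ⊔preds=[-4,4]  new=[-4,4]  stable

Least fixpoint reached:
  node 0: [-4,4]
  node 1: [-4,2]
  node 2: [-3,4]
  node 3: [-4,4]
  node 4: [-4,3]

[-4,4]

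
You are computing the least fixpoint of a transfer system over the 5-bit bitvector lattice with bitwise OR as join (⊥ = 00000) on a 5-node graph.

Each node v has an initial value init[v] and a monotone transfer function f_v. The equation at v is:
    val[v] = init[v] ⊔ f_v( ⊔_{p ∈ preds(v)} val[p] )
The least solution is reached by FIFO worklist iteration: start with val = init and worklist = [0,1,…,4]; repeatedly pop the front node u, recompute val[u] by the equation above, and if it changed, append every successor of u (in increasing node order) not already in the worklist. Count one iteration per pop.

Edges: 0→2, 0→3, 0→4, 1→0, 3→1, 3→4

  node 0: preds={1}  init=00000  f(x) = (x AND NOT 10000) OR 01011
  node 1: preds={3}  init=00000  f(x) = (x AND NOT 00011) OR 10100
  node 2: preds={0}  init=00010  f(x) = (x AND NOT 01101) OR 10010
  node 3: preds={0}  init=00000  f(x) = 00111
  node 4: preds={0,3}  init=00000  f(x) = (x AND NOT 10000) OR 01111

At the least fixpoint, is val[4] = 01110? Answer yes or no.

no

Trace (10 dequeues):
  [1] u=0 | in 00000 | out 01011 | prev 00000 | push {}
  [2] u=1 | in 00000 | out 10100 | prev 00000 | push {0}
  [3] u=2 | in 01011 | out 10010 | prev 00010 | push {}
  [4] u=3 | in 01011 | out 00111 | prev 00000 | push {1}
  [5] u=4 | in 01111 | out 01111 | prev 00000 | push {}
  [6] u=0 | in 10100 | out 01111 | prev 01011 | push {2,3,4}
  [7] u=1 | in 00111 | out 10100 | ==
  [8] u=2 | in 01111 | out 10010 | ==
  [9] u=3 | in 01111 | out 00111 | ==
  [10] u=4 | in 01111 | out 01111 | ==

Converged values:
  [0] 01111
  [1] 10100
  [2] 10010
  [3] 00111
  [4] 01111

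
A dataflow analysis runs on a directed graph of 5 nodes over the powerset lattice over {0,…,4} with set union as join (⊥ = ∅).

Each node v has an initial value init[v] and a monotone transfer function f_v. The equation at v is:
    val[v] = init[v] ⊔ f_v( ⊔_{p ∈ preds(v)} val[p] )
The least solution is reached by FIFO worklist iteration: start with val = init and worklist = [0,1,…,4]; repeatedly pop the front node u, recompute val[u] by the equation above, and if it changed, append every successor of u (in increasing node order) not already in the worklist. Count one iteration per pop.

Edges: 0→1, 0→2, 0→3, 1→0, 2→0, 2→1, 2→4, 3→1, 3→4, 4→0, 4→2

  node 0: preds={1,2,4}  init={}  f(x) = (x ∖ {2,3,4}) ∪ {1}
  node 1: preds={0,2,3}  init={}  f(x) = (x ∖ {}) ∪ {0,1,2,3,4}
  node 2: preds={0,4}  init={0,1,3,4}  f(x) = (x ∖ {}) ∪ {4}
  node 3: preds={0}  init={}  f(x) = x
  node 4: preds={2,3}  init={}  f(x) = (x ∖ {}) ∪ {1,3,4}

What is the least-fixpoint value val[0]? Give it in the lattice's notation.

Worklist (8 pops):
  #1 pop 0: in={0,1,3,4} → {0,1} (was {}); enqueue []
  #2 pop 1: in={0,1,3,4} → {0,1,2,3,4} (was {}); enqueue [0]
  #3 pop 2: in={0,1} → {0,1,3,4} (no change)
  #4 pop 3: in={0,1} → {0,1} (was {}); enqueue [1]
  #5 pop 4: in={0,1,3,4} → {0,1,3,4} (was {}); enqueue [2]
  #6 pop 0: in={0,1,2,3,4} → {0,1} (no change)
  #7 pop 1: in={0,1,3,4} → {0,1,2,3,4} (no change)
  #8 pop 2: in={0,1,3,4} → {0,1,3,4} (no change)

Fixpoint:
  val[0] = {0,1}
  val[1] = {0,1,2,3,4}
  val[2] = {0,1,3,4}
  val[3] = {0,1}
  val[4] = {0,1,3,4}

{0,1}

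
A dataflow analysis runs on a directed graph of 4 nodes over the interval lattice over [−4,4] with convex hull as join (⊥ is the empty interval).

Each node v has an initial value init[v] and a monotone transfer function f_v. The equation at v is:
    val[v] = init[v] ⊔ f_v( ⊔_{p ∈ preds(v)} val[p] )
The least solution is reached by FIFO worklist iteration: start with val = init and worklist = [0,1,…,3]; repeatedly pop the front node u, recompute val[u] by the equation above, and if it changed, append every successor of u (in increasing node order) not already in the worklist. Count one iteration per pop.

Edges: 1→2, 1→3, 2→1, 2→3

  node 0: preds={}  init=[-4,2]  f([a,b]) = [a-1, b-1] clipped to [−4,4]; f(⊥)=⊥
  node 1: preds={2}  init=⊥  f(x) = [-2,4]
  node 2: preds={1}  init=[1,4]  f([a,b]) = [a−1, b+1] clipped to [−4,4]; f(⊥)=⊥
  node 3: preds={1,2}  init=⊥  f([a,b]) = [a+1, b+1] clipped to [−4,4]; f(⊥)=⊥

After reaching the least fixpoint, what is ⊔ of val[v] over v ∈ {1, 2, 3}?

Trace (5 dequeues):
  [1] u=0 | in ⊥ | out [-4,2] | ==
  [2] u=1 | in [1,4] | out [-2,4] | prev ⊥ | push {}
  [3] u=2 | in [-2,4] | out [-3,4] | prev [1,4] | push {1}
  [4] u=3 | in [-3,4] | out [-2,4] | prev ⊥ | push {}
  [5] u=1 | in [-3,4] | out [-2,4] | ==

Converged values:
  [0] [-4,2]
  [1] [-2,4]
  [2] [-3,4]
  [3] [-2,4]

[-3,4]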